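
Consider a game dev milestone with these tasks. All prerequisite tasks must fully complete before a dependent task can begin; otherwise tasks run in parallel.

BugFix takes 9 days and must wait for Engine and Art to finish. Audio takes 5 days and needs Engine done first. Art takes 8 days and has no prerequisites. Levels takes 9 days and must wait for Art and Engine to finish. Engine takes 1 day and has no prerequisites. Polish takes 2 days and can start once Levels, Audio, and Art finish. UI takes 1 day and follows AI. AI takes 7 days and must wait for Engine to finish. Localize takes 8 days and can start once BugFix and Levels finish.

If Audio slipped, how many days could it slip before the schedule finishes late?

Critical path: Art→Levels→Localize = 8+9+8 = 25, so the finish is 25 days.
Audio finishes as early as 6 and must finish by 23.
Float = 25 − 8 = 17.

17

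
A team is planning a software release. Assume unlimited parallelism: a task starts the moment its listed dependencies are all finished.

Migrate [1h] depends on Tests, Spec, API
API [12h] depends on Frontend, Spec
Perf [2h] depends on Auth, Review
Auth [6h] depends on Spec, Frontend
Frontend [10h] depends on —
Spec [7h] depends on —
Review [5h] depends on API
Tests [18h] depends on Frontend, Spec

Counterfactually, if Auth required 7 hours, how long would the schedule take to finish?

Critical path before the change: Frontend→API→Review→Perf = 10+12+5+2 = 29 giving 29 hours.
Auth has 11 hours of float (longest path through it is 18).
No other chain overtakes it, so the finish is 29 hours.

29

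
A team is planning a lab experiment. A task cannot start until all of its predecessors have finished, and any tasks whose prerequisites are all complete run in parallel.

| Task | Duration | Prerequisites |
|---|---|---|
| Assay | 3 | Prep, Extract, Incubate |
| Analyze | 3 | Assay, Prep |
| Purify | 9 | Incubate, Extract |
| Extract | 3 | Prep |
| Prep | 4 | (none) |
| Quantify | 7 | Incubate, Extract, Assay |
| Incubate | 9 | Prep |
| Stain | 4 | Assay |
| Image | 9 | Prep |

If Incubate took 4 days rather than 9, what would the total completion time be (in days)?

Critical path before the change: Prep→Incubate→Assay→Quantify = 4+9+3+7 = 23 giving 23 days.
Since Incubate is critical, the -5 change carries straight to that chain (now 18 days).
No other chain overtakes it, so the finish is 18 days.

18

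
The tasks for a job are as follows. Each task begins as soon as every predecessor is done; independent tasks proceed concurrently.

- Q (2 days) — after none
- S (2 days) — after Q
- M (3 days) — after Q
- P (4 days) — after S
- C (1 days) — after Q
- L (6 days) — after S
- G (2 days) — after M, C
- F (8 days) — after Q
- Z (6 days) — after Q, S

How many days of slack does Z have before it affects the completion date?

0

Q→S→L = 2+2+6 = 10 sets the makespan at 10 days.
Longest path through Z: 10 days (earliest finish 10, latest finish 10).
So Z can slip 10 − 10 = 0 days.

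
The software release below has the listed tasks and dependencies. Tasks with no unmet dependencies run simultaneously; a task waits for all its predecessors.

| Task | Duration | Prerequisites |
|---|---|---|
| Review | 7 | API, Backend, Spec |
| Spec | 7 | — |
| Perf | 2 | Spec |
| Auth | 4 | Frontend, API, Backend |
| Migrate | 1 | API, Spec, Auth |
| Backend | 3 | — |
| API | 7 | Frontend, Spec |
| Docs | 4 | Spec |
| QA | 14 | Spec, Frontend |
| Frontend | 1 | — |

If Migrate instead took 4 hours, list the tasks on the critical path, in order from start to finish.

Baseline: Spec→API→Review = 7+7+7 = 21 → 21 hours.
Migrate has 2 hours of float (longest path through it is 19).
Now Spec→API→Auth→Migrate = 7+7+4+4 = 22 is longest, so the finish becomes 22 hours.

Spec, API, Auth, Migrate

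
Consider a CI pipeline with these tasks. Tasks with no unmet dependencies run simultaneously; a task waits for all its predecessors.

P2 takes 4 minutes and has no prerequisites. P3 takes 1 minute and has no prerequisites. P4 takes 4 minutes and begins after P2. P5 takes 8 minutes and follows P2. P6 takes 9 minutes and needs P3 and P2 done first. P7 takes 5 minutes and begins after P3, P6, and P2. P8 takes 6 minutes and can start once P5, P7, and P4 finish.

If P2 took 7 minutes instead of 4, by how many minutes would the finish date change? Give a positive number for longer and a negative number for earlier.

3

Baseline: P2→P6→P7→P8 = 4+9+5+6 = 24 → 24 minutes.
P2 is on the critical path; changing it to 7 makes that path 27 minutes.
That remains the longest chain; total 27 minutes.
Change in finish: 27 − 24 = +3 minutes.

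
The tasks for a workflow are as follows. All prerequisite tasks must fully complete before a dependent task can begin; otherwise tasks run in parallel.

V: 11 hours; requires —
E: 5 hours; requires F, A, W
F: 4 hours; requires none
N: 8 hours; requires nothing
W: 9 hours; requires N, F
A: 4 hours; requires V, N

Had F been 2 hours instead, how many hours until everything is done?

Critical path before the change: N→W→E = 8+9+5 = 22 giving 22 hours.
F has 4 hours of float (longest path through it is 18).
No other chain overtakes it, so the finish is 22 hours.

22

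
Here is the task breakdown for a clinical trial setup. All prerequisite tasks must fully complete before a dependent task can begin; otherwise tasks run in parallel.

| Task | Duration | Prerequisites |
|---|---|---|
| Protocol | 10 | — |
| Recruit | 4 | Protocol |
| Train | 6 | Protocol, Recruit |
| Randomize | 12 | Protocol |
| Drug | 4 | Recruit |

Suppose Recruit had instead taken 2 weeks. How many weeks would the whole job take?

22

Actual critical path: Protocol→Randomize = 10+12 = 22 ⇒ 22 weeks.
Recruit is off the critical path — its longest chain is 20 weeks, giving 2 of slack.
The critical path is still Protocol→Randomize; finish is now 22 weeks.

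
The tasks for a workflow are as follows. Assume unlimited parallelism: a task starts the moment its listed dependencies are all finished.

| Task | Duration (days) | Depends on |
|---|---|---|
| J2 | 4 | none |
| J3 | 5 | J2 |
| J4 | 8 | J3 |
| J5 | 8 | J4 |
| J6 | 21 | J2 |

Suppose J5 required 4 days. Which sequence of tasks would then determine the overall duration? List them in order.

As given, the longest chain is J2→J3→J4→J5 = 4+5+8+8 = 25, so the finish is 25 days.
J5 lies on that path, so at 4 days the path becomes 21 days.
The binding chain switches to J2→J6 = 4+21 = 25; finish 25 days.

J2, J6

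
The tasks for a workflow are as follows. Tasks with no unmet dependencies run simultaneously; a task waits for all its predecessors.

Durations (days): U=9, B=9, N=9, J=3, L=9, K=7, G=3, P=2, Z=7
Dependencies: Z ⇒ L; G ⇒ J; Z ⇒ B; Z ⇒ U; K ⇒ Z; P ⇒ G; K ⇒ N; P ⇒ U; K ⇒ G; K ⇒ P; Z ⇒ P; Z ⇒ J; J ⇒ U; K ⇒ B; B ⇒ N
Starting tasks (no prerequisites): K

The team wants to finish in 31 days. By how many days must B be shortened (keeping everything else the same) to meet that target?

Current finish: 32 days; target: 31.
B is on every critical path, so each day cut from B cuts the finish by one (this holds down to a finish of 31).
Need 32 − 31 = 1 day off B → B becomes 8 days, finish becomes 31.

1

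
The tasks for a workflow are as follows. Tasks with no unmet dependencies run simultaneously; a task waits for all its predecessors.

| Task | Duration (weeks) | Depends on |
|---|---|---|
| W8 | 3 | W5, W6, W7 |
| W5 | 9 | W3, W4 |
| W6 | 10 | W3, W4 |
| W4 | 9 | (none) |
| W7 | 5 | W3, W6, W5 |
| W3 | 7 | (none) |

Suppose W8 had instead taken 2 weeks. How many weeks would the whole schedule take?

Actual critical path: W4→W6→W7→W8 = 9+10+5+3 = 27 ⇒ 27 weeks.
W8 lies on that path, so at 2 weeks the path becomes 26 weeks.
That remains the longest chain; total 26 weeks.

26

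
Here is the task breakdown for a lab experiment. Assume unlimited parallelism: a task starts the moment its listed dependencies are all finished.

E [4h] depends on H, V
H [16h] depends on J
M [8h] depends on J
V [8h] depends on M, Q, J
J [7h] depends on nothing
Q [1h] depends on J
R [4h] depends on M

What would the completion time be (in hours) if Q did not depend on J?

27

With the dependency in place, J→M→V→E = 7+8+8+4 = 27 sets the finish at 27 hours.
Without J→Q, Q's earliest start moves from 7 to 0.
New critical path: J→M→V→E = 7+8+8+4 = 27 ⇒ 27 hours.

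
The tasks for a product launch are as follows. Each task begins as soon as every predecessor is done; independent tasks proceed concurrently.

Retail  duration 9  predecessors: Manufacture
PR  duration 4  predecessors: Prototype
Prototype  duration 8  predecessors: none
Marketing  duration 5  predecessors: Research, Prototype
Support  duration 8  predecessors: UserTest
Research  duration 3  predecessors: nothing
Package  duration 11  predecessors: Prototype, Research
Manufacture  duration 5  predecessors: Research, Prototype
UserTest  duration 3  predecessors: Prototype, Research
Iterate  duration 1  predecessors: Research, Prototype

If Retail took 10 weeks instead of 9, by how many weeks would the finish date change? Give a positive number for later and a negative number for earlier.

Baseline: Prototype→Manufacture→Retail = 8+5+9 = 22 → 22 weeks.
Retail is on the critical path; changing it to 10 makes that path 23 weeks.
The critical path is still Prototype→Manufacture→Retail; finish is now 23 weeks.
Change in finish: 23 − 22 = +1 weeks.

1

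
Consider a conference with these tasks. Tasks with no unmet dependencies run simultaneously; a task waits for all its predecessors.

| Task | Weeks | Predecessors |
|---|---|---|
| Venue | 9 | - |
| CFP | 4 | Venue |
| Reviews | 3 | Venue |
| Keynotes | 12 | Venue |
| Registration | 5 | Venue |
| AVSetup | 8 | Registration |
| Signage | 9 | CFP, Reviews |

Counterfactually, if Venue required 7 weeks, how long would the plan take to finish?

20

Baseline: Venue→CFP→Signage = 9+4+9 = 22 → 22 weeks.
Venue is on the critical path; changing it to 7 makes that path 20 weeks.
The critical path is still Venue→CFP→Signage; finish is now 20 weeks.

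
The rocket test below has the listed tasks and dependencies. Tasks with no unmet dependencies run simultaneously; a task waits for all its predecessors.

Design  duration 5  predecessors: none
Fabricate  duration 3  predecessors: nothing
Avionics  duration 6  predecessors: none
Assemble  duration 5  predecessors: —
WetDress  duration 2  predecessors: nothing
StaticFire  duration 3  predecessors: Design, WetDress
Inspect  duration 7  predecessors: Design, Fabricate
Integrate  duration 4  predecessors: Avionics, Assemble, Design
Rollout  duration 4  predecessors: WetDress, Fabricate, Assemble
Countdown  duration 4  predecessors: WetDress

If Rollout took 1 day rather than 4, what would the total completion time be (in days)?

12

Actual critical path: Design→Inspect = 5+7 = 12 ⇒ 12 days.
The longest path through Rollout is only 9 days, so Rollout has float 3.
No other chain overtakes it, so the finish is 12 days.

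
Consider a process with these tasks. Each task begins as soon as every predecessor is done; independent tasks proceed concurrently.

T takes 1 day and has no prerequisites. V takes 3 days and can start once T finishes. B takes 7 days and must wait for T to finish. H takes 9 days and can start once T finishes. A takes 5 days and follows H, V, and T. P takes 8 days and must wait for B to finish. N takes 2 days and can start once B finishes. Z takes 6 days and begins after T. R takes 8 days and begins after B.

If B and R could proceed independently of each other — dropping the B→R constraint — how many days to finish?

With the dependency in place, T→B→P = 1+7+8 = 16 sets the finish at 16 days.
Without B→R, R's earliest start moves from 8 to 0.
After: T→B→P = 1+7+8 = 16 → 16 days.

16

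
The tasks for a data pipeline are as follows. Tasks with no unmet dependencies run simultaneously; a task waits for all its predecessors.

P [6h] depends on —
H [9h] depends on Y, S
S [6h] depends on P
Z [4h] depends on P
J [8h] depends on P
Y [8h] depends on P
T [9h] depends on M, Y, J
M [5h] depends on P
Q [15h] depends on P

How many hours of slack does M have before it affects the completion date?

The longest chain is P→Y→T = 6+8+9 = 23; overall finish 23 hours.
The longest chain containing M totals 20 hours.
Slack of M = 9 − 6 = 3 hours.

3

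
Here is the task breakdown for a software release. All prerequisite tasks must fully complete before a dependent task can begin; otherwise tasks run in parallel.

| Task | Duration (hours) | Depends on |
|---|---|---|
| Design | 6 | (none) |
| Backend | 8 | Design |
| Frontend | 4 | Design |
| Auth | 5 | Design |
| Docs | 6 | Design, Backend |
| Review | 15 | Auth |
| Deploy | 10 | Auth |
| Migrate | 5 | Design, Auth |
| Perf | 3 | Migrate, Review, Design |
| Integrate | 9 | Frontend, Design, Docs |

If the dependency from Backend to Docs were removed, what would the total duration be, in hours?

29

Before: longest chain Design→Backend→Docs→Integrate = 6+8+6+9 = 29, finish 29.
Without Backend→Docs, Docs's earliest start moves from 14 to 6.
After: Design→Auth→Review→Perf = 6+5+15+3 = 29 → 29 hours.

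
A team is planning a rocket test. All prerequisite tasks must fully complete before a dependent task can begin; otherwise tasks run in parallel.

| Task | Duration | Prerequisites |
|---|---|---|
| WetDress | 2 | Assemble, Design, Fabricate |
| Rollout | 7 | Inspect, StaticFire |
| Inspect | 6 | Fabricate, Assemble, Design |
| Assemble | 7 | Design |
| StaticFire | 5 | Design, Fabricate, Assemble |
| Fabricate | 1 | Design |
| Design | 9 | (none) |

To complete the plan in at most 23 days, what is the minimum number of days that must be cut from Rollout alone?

Current finish: 29 days; target: 23.
Rollout is on every critical path, so each day cut from Rollout cuts the finish by one (this holds down to a finish of 23).
Need 29 − 23 = 6 days off Rollout → Rollout becomes 1 day, finish becomes 23.

6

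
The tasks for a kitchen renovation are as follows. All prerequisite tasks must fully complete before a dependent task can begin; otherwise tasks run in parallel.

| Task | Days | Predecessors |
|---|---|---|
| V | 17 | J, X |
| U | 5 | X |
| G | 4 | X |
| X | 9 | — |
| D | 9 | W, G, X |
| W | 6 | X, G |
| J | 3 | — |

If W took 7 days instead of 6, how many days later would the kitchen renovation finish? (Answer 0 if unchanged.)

1

Critical path before the change: X→G→W→D = 9+4+6+9 = 28 giving 28 days.
W lies on that path, so at 7 days the path becomes 29 days.
That remains the longest chain; total 29 days.
Change in finish: 29 − 28 = +1 days.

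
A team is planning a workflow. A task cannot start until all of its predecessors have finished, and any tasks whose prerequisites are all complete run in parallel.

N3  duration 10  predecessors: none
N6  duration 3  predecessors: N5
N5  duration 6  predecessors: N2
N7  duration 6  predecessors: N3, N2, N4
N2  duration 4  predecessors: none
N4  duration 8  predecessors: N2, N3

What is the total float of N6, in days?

N3→N4→N7 = 10+8+6 = 24 sets the makespan at 24 days.
The longest chain containing N6 totals 13 days.
Slack of N6 = 21 − 10 = 11 days.

11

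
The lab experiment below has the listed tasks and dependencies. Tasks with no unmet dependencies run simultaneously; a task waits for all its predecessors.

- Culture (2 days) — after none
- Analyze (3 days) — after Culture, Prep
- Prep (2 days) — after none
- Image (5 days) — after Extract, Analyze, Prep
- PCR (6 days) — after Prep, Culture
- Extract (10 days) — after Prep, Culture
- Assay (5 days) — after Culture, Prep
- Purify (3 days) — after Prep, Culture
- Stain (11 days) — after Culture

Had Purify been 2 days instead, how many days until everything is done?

17

Critical path before the change: Prep→Extract→Image = 2+10+5 = 17 giving 17 days.
Purify has 12 days of float (longest path through it is 5).
The critical path is still Prep→Extract→Image; finish is now 17 days.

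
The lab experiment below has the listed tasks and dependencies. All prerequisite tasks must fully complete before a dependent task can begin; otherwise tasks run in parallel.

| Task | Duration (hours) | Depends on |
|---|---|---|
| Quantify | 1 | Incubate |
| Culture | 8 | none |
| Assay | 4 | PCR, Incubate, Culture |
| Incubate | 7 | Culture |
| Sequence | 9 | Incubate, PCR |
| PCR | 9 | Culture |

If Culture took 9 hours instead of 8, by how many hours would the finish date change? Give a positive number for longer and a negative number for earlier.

The binding path is Culture→PCR→Sequence = 8+9+9 = 26; finish at 26 hours.
Since Culture is critical, the +1 change carries straight to that chain (now 27 hours).
That remains the longest chain; total 27 hours.
Change in finish: 27 − 26 = +1 hours.

1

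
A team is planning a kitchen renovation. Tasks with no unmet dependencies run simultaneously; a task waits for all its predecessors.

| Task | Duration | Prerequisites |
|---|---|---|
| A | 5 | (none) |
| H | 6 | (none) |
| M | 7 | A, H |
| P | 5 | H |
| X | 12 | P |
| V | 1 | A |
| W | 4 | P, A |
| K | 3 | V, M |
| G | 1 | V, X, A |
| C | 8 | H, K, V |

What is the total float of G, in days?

0

H→M→K→C = 6+7+3+8 = 24 sets the makespan at 24 days.
G finishes as early as 24 and must finish by 24.
Float = 24 − 24 = 0.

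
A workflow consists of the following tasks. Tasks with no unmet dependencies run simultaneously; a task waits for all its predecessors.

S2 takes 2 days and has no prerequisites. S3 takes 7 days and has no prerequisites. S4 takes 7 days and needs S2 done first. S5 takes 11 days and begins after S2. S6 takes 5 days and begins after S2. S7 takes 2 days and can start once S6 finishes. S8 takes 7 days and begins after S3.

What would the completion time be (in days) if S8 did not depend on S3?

With the dependency in place, S3→S8 = 7+7 = 14 sets the finish at 14 days.
Without S3→S8, S8's earliest start moves from 7 to 0.
New critical path: S2→S5 = 2+11 = 13 ⇒ 13 days.

13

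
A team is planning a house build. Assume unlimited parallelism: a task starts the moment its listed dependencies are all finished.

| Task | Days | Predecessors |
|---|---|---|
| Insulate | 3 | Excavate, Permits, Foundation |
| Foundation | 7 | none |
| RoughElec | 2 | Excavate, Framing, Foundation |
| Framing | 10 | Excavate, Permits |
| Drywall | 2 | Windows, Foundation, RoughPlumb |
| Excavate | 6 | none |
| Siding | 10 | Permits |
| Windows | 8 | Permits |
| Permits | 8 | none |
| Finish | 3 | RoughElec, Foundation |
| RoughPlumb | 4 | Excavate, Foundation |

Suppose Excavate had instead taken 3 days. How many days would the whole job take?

Baseline: Permits→Framing→RoughElec→Finish = 8+10+2+3 = 23 → 23 days.
The longest path through Excavate is only 21 days, so Excavate has float 2.
That remains the longest chain; total 23 days.

23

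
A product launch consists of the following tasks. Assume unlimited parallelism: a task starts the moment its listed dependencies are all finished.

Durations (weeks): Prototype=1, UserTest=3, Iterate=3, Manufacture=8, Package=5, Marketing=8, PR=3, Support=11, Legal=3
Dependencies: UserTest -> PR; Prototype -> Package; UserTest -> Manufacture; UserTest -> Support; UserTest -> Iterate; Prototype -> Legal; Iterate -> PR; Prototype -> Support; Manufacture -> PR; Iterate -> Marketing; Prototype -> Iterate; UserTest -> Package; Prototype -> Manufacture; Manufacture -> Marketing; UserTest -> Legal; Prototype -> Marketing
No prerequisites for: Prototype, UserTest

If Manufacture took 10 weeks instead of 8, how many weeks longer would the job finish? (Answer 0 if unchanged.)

2

As given, the longest chain is UserTest→Manufacture→Marketing = 3+8+8 = 19, so the finish is 19 weeks.
Manufacture is on the critical path; changing it to 10 makes that path 21 weeks.
That remains the longest chain; total 21 weeks.
Change in finish: 21 − 19 = +2 weeks.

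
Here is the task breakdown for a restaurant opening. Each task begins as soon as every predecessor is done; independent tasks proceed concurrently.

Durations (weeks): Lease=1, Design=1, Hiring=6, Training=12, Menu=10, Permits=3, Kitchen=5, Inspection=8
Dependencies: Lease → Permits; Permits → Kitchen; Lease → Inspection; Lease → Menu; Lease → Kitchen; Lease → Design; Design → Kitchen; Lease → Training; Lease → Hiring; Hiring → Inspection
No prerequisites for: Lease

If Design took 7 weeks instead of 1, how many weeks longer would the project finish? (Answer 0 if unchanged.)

The binding path is Lease→Hiring→Inspection = 1+6+8 = 15; finish at 15 weeks.
Design is off the critical path — its longest chain is 7 weeks, giving 8 of slack.
The critical path is still Lease→Hiring→Inspection; finish is now 15 weeks.
Change in finish: 15 − 15 = +0 weeks.

0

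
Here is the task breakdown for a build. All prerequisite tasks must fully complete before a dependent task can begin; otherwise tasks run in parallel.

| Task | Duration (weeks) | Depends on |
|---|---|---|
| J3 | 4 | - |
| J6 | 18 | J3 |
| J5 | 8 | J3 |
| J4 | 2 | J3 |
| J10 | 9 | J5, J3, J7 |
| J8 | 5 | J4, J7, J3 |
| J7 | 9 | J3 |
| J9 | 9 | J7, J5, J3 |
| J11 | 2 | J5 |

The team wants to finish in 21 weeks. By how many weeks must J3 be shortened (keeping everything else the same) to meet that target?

Current finish: 22 weeks; target: 21.
J3 is on every critical path, so each week cut from J3 cuts the finish by one (this holds down to a finish of 19).
Need 22 − 21 = 1 week off J3 → J3 becomes 3 weeks, finish becomes 21.

1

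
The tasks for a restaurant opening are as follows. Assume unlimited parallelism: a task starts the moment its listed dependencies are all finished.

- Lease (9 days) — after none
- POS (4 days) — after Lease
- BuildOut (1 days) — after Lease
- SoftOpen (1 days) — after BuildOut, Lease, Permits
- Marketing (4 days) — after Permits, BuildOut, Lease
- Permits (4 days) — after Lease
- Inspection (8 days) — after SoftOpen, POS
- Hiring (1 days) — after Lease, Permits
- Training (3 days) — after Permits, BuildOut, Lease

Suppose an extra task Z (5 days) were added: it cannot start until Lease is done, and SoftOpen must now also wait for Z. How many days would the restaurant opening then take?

Originally the restaurant opening takes 22 days.
With Z inserted, SoftOpen now waits for max(BuildOut, Lease, Permits, Z).
New critical path: Lease→Z→SoftOpen→Inspection = 9+5+1+8 = 23 ⇒ 23 days.

23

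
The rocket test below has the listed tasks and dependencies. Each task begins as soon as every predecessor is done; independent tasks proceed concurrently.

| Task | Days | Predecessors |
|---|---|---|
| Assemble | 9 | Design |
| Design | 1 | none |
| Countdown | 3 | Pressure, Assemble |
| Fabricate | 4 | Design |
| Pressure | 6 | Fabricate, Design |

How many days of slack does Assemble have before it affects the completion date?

The longest chain is Design→Fabricate→Pressure→Countdown = 1+4+6+3 = 14; overall finish 14 days.
Assemble finishes as early as 10 and must finish by 11.
Float = 14 − 13 = 1.

1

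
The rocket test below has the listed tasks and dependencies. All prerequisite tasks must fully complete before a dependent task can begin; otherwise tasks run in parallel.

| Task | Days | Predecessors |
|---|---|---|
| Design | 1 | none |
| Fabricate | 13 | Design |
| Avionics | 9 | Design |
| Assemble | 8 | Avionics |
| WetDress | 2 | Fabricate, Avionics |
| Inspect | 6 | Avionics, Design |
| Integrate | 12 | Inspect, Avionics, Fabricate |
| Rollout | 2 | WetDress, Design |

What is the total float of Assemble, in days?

Critical path: Design→Avionics→Inspect→Integrate = 1+9+6+12 = 28, so the finish is 28 days.
Assemble finishes as early as 18 and must finish by 28.
Slack of Assemble = 20 − 10 = 10 days.

10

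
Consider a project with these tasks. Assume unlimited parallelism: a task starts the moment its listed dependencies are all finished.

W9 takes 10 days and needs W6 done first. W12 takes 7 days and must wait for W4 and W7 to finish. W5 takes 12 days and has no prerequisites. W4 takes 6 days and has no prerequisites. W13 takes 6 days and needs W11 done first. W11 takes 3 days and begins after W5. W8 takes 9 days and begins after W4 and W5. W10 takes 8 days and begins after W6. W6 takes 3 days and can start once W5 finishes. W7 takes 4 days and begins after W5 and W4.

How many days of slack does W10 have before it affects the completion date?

W5→W6→W9 = 12+3+10 = 25 sets the makespan at 25 days.
W10 finishes as early as 23 and must finish by 25.
Slack of W10 = 17 − 15 = 2 days.

2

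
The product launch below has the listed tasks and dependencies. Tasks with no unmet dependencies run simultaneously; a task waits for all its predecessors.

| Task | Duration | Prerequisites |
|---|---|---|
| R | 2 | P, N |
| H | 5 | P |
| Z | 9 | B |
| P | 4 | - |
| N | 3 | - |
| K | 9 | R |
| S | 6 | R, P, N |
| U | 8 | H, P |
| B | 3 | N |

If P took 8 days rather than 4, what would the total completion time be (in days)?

21

Baseline: P→H→U = 4+5+8 = 17 → 17 days.
Since P is critical, the +4 change carries straight to that chain (now 21 days).
The critical path is still P→H→U; finish is now 21 days.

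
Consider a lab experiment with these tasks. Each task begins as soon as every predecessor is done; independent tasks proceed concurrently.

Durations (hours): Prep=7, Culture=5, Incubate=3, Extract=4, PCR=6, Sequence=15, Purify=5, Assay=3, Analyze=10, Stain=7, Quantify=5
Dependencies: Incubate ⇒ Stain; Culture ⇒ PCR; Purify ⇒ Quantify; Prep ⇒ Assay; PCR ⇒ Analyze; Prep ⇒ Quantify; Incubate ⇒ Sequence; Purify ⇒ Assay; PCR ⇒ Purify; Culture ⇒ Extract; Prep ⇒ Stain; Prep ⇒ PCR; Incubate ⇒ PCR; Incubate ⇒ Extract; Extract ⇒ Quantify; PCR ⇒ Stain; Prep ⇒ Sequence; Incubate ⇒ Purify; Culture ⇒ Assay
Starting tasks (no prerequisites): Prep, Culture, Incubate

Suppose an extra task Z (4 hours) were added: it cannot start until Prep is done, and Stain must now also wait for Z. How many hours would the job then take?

23

Originally the job takes 23 hours.
With Z inserted, Stain now waits for max(Prep, PCR, Incubate, Z).
New critical path: Prep→PCR→Purify→Quantify = 7+6+5+5 = 23 ⇒ 23 hours.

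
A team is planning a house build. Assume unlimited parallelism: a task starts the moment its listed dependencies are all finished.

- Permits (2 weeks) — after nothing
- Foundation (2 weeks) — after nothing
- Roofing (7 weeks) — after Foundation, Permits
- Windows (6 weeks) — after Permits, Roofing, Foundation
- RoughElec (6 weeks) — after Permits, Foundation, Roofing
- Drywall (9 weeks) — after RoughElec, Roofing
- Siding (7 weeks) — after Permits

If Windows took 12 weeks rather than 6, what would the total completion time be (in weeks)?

Baseline: Permits→Roofing→RoughElec→Drywall = 2+7+6+9 = 24 → 24 weeks.
Windows has 9 weeks of float (longest path through it is 15).
That remains the longest chain; total 24 weeks.

24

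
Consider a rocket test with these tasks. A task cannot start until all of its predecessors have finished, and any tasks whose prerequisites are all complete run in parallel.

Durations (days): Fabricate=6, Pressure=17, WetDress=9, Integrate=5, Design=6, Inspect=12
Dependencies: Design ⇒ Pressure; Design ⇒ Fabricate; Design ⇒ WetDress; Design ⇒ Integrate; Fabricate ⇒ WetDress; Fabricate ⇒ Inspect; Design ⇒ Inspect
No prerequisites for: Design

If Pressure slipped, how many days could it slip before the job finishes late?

1

Critical path: Design→Fabricate→Inspect = 6+6+12 = 24, so the finish is 24 days.
The longest chain containing Pressure totals 23 days.
Float = 24 − 23 = 1.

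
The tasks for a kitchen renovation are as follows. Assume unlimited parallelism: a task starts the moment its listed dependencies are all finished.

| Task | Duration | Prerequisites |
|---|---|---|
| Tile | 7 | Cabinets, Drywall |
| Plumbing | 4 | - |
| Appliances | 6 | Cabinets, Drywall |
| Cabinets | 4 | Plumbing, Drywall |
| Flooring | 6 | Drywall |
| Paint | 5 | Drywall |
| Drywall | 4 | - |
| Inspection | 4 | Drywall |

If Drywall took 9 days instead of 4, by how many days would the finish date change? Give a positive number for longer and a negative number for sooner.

5

Baseline: Drywall→Cabinets→Tile = 4+4+7 = 15 → 15 days.
Drywall lies on that path, so at 9 days the path becomes 20 days.
The critical path is still Drywall→Cabinets→Tile; finish is now 20 days.
Change in finish: 20 − 15 = +5 days.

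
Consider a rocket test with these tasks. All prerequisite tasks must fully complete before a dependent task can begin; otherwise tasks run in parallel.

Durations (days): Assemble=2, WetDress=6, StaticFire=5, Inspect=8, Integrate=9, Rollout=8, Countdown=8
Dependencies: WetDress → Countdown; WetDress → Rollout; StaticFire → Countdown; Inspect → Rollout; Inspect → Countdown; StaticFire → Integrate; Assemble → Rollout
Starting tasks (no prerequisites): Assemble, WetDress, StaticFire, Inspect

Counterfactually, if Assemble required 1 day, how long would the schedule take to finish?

16

As given, the longest chain is Inspect→Rollout = 8+8 = 16, so the finish is 16 days.
Assemble is off the critical path — its longest chain is 10 days, giving 6 of slack.
No other chain overtakes it, so the finish is 16 days.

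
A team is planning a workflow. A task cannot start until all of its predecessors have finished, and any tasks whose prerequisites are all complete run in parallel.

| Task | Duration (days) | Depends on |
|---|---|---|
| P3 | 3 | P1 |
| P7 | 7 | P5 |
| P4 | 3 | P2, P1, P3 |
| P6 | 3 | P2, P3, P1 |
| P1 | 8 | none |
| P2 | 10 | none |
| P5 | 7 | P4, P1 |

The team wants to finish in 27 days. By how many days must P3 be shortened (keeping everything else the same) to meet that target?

1

Current finish: 28 days; target: 27.
P3 is on every critical path, so each day cut from P3 cuts the finish by one (this holds down to a finish of 27).
Need 28 − 27 = 1 day off P3 → P3 becomes 2 days, finish becomes 27.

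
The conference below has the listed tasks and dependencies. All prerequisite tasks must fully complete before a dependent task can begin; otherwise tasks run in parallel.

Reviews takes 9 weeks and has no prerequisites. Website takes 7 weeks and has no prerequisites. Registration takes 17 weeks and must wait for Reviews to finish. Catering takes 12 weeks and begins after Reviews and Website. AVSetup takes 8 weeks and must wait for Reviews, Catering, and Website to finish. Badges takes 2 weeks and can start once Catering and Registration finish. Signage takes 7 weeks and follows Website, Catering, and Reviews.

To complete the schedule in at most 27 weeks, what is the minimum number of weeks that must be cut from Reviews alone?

Current finish: 29 weeks; target: 27.
Reviews is on every critical path, so each week cut from Reviews cuts the finish by one (this holds down to a finish of 27).
Need 29 − 27 = 2 weeks off Reviews → Reviews becomes 7 weeks, finish becomes 27.

2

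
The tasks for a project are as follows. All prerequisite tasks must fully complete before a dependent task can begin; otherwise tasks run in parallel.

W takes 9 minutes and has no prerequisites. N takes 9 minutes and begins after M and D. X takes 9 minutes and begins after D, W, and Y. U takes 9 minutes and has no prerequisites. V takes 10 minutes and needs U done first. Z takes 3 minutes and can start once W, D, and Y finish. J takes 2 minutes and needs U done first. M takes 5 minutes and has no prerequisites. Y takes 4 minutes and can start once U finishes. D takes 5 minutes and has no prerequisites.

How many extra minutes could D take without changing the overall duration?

Critical path: U→Y→X = 9+4+9 = 22, so the finish is 22 minutes.
The longest chain containing D totals 14 minutes.
Float = 22 − 14 = 8.

8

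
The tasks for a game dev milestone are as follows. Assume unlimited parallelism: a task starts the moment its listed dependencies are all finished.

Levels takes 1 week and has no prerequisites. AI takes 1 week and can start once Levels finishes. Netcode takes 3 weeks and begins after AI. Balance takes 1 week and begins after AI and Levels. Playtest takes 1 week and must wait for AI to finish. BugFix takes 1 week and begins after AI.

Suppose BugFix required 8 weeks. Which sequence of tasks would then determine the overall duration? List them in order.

Levels, AI, BugFix

Baseline: Levels→AI→Netcode = 1+1+3 = 5 → 5 weeks.
BugFix has 2 weeks of float (longest path through it is 3).
Now Levels→AI→BugFix = 1+1+8 = 10 is longest, so the finish becomes 10 weeks.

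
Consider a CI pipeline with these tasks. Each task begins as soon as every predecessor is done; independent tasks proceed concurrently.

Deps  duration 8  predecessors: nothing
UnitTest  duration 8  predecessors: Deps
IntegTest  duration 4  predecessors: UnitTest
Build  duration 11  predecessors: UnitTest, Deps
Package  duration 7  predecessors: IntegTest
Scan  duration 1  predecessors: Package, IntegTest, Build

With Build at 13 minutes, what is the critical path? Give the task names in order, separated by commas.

The binding path is Deps→UnitTest→Build→Scan = 8+8+11+1 = 28; finish at 28 minutes.
Build lies on that path, so at 13 minutes the path becomes 30 minutes.
That remains the longest chain; total 30 minutes.

Deps, UnitTest, Build, Scan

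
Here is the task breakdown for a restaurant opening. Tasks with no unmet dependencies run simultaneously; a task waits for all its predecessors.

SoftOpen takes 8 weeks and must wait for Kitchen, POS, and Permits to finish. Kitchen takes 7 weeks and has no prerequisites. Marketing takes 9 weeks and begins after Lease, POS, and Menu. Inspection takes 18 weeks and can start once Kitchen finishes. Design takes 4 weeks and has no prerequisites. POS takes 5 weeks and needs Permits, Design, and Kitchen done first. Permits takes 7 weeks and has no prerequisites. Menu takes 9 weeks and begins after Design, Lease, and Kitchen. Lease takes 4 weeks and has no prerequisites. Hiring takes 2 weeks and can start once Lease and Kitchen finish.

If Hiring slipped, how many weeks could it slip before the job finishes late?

16

Kitchen→Menu→Marketing = 7+9+9 = 25 sets the makespan at 25 weeks.
The longest chain containing Hiring totals 9 weeks.
So Hiring can slip 25 − 9 = 16 weeks.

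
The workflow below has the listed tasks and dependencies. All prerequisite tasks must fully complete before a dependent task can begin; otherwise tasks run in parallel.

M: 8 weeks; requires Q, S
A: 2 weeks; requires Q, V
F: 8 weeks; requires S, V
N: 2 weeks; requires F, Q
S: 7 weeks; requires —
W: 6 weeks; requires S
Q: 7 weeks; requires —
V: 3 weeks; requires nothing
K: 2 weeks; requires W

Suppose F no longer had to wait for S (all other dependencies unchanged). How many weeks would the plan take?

Original critical path: S→F→N = 7+8+2 = 17 ⇒ 17 weeks.
Without S→F, F's earliest start moves from 7 to 3.
New critical path: Q→M = 7+8 = 15 ⇒ 15 weeks.

15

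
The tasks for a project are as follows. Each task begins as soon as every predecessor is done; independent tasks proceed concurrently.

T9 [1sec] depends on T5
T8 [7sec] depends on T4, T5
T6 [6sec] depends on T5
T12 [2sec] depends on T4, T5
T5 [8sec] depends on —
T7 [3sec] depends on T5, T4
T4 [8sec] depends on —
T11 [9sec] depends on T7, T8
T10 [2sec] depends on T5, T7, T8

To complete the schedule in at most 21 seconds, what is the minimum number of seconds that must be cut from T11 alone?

3

Current finish: 24 seconds; target: 21.
T11 is on every critical path, so each second cut from T11 cuts the finish by one (this holds down to a finish of 17).
Need 24 − 21 = 3 seconds off T11 → T11 becomes 6 seconds, finish becomes 21.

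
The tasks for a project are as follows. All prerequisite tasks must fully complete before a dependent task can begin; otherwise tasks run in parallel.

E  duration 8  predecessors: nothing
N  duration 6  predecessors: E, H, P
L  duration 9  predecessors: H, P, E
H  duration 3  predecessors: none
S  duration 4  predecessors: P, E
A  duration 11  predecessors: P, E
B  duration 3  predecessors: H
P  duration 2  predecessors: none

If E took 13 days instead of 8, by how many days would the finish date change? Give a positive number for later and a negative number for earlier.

5

As given, the longest chain is E→A = 8+11 = 19, so the finish is 19 days.
E is on the critical path; changing it to 13 makes that path 24 days.
The critical path is still E→A; finish is now 24 days.
Change in finish: 24 − 19 = +5 days.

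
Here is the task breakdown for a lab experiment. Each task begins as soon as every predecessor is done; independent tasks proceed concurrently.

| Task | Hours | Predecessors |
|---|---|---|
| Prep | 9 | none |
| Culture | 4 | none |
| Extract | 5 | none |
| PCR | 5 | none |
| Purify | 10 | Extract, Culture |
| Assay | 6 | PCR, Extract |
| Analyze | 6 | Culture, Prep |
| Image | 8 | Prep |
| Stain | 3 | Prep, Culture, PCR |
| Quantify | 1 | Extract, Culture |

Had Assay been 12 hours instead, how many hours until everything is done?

The binding path is Prep→Image = 9+8 = 17; finish at 17 hours.
The longest path through Assay is only 11 hours, so Assay has float 6.
The critical path is still Prep→Image; finish is now 17 hours.

17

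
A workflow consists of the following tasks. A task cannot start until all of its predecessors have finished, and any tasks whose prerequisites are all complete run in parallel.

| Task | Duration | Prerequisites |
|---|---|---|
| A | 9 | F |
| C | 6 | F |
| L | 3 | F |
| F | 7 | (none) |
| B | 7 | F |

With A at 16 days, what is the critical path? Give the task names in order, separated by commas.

As given, the longest chain is F→A = 7+9 = 16, so the finish is 16 days.
A is on the critical path; changing it to 16 makes that path 23 days.
The critical path is still F→A; finish is now 23 days.

F, A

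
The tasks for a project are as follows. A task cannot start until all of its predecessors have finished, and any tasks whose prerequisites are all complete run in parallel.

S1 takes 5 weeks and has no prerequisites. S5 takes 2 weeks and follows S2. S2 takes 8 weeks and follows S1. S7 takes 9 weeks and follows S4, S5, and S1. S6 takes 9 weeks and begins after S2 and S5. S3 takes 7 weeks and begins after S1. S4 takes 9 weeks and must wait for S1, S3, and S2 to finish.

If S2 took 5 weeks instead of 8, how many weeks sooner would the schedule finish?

Critical path before the change: S1→S2→S4→S7 = 5+8+9+9 = 31 giving 31 weeks.
Since S2 is critical, the -3 change carries straight to that chain (now 28 weeks).
New critical path: S1→S3→S4→S7 = 5+7+9+9 = 30 ⇒ 30 weeks.
Change in finish: 30 − 31 = -1 weeks.

1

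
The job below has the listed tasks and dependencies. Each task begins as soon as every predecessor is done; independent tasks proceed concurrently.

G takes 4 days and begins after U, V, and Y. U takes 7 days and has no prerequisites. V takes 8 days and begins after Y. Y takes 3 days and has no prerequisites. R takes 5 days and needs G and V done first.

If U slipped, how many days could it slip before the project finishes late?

Critical path: Y→V→G→R = 3+8+4+5 = 20, so the finish is 20 days.
The longest chain containing U totals 16 days.
So U can slip 11 − 7 = 4 days.

4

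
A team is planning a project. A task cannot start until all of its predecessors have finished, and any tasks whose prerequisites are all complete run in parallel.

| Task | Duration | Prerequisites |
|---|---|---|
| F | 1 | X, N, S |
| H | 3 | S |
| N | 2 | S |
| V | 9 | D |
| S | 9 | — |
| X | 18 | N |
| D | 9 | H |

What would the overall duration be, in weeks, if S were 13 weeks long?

Actual critical path: S→N→X→F = 9+2+18+1 = 30 ⇒ 30 weeks.
Since S is critical, the +4 change carries straight to that chain (now 34 weeks).
The critical path is still S→N→X→F; finish is now 34 weeks.

34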